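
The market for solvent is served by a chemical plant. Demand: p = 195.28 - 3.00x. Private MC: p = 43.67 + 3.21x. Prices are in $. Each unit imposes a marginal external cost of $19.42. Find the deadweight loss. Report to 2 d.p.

Market equilibrium (private): 43.67 + 3.21x = 195.28 - 3.00x → x_m = 24.4138.
Social marginal cost = private MC + MEC = 63.09 + 3.21x.
Set SMC = demand: 63.09 + 3.21x = 195.28 - 3.00x → x* = 21.2866.
The welfare-loss triangle has base |x_m − x*| and height MEC(x_m) (the vertical gap between SMC and demand is zero at x* and MEC at x_m).
DWL = ½ × 3.1272 × 19.4200 = 30.3651.

DWL = $30.37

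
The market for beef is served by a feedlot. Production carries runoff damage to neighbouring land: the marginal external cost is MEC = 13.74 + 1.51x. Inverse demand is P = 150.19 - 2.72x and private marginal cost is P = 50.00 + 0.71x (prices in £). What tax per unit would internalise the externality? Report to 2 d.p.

Social marginal cost = private MC + MEC = 63.74 + 2.22x.
Set SMC = demand: 63.74 + 2.22x = 150.19 - 2.72x → x* = 17.5000.
The Pigouvian tax equals MEC at x*: 13.74 + 1.51×17.5000 = 40.1650.

tax = £40.17 per unit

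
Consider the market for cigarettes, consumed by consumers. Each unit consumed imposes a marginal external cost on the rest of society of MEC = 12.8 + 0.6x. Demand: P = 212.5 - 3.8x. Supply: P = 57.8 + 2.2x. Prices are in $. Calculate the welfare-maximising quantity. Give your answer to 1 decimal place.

Social marginal benefit = demand − MEC = 199.7 - 4.4x.
Set SMB = MC: 199.7 - 4.4x = 57.8 + 2.2x → x* = 21.5000.

x* = 21.5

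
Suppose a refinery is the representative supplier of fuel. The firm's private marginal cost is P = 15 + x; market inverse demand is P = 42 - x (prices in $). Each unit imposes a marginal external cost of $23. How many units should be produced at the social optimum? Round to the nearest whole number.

Social marginal cost = private MC + MEC = 38 + x.
Set SMC = demand: 38 + x = 42 - x → x* = 2.0000.

x* = 2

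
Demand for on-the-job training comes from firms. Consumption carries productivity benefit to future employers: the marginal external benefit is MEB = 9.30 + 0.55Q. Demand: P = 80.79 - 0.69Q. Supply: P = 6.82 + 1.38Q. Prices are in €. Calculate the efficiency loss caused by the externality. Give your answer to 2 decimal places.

DWL = €275.77

Market equilibrium (private): 6.82 + 1.38Q = 80.79 - 0.69Q → Q_m = 35.7343.
Social marginal benefit = demand + MEB = 90.09 - 0.14Q.
Set SMB = MC: 90.09 - 0.14Q = 6.82 + 1.38Q → Q* = 54.7829.
The welfare-loss triangle has base |Q_m − Q*| and height MEB(Q_m) (the vertical gap between SMB and MC is zero at Q* and MEB at Q_m).
DWL = ½ × 19.0486 × 28.9539 = 275.7656.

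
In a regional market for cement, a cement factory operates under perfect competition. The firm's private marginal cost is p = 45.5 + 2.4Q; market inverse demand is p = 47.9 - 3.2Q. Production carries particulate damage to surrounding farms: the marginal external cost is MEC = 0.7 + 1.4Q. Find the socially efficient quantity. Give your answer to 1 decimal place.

Q* = 0.2

Social marginal cost = private MC + MEC = 46.2 + 3.8Q.
Set SMC = demand: 46.2 + 3.8Q = 47.9 - 3.2Q → Q* = 0.2429.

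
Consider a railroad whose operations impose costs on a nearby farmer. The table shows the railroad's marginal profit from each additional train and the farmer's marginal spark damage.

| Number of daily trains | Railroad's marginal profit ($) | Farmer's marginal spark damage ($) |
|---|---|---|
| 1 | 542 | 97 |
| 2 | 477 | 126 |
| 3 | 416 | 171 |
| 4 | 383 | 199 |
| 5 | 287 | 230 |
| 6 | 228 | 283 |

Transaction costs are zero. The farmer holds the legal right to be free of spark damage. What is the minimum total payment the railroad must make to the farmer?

$823

Efficient level: marginal profit ≥ marginal spark damage through level 5, so k* = 5.
With the farmer holding the right, the railroad must at least compensate total damage at k*: 97 + 126 + 171 + 199 + 230 = 823.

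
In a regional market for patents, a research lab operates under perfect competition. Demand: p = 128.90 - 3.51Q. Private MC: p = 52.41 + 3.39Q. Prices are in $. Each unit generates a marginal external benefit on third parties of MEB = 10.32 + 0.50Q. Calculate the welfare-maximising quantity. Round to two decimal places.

Social marginal cost = private MC − MEB = 42.09 + 2.89Q.
Set SMC = demand: 42.09 + 2.89Q = 128.90 - 3.51Q → Q* = 13.5641.

Q* = 13.56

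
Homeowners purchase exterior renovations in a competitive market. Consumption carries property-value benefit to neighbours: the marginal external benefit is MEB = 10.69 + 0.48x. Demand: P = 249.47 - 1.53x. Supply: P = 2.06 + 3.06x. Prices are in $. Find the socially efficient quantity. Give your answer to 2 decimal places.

x* = 62.80

Social marginal benefit = demand + MEB = 260.16 - 1.05x.
Set SMB = MC: 260.16 - 1.05x = 2.06 + 3.06x → x* = 62.7981.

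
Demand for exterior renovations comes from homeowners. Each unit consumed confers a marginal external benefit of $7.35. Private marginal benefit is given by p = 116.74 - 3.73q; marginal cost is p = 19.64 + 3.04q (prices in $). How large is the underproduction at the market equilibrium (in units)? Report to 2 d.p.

Market equilibrium (private): 19.64 + 3.04q = 116.74 - 3.73q → q_m = 14.3427.
Social marginal benefit = demand + MEB = 124.09 - 3.73q.
Set SMB = MC: 124.09 - 3.73q = 19.64 + 3.04q → q* = 15.4284.
Gap = |14.3427 − 15.4284| = 1.0857.

1.09 units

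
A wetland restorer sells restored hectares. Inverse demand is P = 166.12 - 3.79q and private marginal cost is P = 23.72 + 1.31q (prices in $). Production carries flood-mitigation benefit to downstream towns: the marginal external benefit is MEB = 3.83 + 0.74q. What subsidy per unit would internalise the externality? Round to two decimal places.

subsidy = $28.65 per unit

Social marginal cost = private MC − MEB = 19.89 + 0.57q.
Set SMC = demand: 19.89 + 0.57q = 166.12 - 3.79q → q* = 33.5390.
The Pigouvian subsidy equals MEB at q*: 3.83 + 0.74×33.5390 = 28.6489.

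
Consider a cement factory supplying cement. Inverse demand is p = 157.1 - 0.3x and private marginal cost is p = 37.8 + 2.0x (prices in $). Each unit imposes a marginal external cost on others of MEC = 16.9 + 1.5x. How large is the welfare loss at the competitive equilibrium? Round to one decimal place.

DWL = $1180.1

Market equilibrium (private): 37.8 + 2.0x = 157.1 - 0.3x → x_m = 51.8696.
Social marginal cost = private MC + MEC = 54.7 + 3.5x.
Set SMC = demand: 54.7 + 3.5x = 157.1 - 0.3x → x* = 26.9474.
The loss is the area between SMC and demand from x* to x_m; with linear curves that's a triangle of height MEC(x_m).
DWL = ½ × 24.9222 × 94.7043 = 1180.1198.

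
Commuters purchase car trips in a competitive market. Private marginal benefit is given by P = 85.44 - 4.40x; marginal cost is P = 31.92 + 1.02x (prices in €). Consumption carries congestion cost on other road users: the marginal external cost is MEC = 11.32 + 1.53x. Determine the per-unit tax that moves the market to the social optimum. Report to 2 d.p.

tax = €20.61 per unit

Social marginal benefit = demand − MEC = 74.12 - 5.93x.
Set SMB = MC: 74.12 - 5.93x = 31.92 + 1.02x → x* = 6.0719.
The Pigouvian tax equals MEC at x*: 11.32 + 1.53×6.0719 = 20.6100.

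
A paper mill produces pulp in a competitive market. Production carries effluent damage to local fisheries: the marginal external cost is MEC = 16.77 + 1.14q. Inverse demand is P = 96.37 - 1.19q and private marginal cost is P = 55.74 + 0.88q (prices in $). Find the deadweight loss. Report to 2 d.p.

DWL = $238.69

Market equilibrium (private): 55.74 + 0.88q = 96.37 - 1.19q → q_m = 19.6280.
Social marginal cost = private MC + MEC = 72.51 + 2.02q.
Set SMC = demand: 72.51 + 2.02q = 96.37 - 1.19q → q* = 7.4330.
The loss is the area between SMC and demand from q* to q_m; with linear curves that's a triangle of height MEC(q_m).
DWL = ½ × 12.1950 × 39.1459 = 238.6921.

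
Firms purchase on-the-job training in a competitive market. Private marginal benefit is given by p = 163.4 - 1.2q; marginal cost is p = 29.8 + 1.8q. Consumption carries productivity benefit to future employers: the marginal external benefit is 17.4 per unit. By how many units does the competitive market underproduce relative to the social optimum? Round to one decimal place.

5.8 units

Market equilibrium (private): 29.8 + 1.8q = 163.4 - 1.2q → q_m = 44.5333.
Social marginal benefit = demand + MEB = 180.8 - 1.2q.
Set SMB = MC: 180.8 - 1.2q = 29.8 + 1.8q → q* = 50.3333.
Gap = |44.5333 − 50.3333| = 5.8000.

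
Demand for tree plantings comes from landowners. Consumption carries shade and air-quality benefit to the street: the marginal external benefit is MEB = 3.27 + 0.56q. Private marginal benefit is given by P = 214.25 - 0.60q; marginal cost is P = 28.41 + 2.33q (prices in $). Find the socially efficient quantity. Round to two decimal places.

Social marginal benefit = demand + MEB = 217.52 - 0.04q.
Set SMB = MC: 217.52 - 0.04q = 28.41 + 2.33q → q* = 79.7932.

q* = 79.79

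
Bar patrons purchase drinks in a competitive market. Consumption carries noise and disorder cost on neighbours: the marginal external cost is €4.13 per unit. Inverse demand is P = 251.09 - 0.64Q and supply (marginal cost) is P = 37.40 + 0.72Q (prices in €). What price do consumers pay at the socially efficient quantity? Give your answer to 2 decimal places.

Social marginal benefit = demand − MEC = 246.96 - 0.64Q.
Set SMB = MC: 246.96 - 0.64Q = 37.40 + 0.72Q → Q* = 154.0882.
Consumer price on the demand curve at Q*: 251.09 − 0.64×154.0882 = 152.4736.

P = €152.47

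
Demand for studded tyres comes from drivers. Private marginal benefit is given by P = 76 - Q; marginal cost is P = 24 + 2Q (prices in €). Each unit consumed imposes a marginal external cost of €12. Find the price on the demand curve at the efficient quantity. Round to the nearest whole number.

Social marginal benefit = demand − MEC = 64 - Q.
Set SMB = MC: 64 - Q = 24 + 2Q → Q* = 13.3333.
Consumer price on the demand curve at Q*: 76 − 1×13.3333 = 62.6667.

P = €63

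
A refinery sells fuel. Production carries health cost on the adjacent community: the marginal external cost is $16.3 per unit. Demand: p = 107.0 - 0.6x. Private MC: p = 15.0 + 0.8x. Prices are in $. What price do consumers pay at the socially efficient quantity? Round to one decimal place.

P = $74.6

Social marginal cost = private MC + MEC = 31.3 + 0.8x.
Set SMC = demand: 31.3 + 0.8x = 107.0 - 0.6x → x* = 54.0714.
Consumer price on the demand curve at x*: 107.0 − 0.6×54.0714 = 74.5572.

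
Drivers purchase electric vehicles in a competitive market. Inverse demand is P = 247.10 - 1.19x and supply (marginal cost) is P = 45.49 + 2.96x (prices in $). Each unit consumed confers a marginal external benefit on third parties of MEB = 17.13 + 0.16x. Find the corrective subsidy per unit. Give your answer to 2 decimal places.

Social marginal benefit = demand + MEB = 264.23 - 1.03x.
Set SMB = MC: 264.23 - 1.03x = 45.49 + 2.96x → x* = 54.8221.
The Pigouvian subsidy equals MEB at x*: 17.13 + 0.16×54.8221 = 25.9015.

subsidy = $25.90 per unit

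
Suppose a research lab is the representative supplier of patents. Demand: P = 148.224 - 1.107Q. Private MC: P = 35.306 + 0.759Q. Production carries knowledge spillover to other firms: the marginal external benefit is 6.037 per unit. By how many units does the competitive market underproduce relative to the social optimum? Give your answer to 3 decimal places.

3.235 units

Market equilibrium (private): 35.306 + 0.759Q = 148.224 - 1.107Q → Q_m = 60.5134.
Social marginal cost = private MC − MEB = 29.269 + 0.759Q.
Set SMC = demand: 29.269 + 0.759Q = 148.224 - 1.107Q → Q* = 63.7487.
Gap = |60.5134 − 63.7487| = 3.2353.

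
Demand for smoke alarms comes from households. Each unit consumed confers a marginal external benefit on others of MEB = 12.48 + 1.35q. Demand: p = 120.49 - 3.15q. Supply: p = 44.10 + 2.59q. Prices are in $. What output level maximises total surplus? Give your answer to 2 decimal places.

q* = 20.24

Social marginal benefit = demand + MEB = 132.97 - 1.80q.
Set SMB = MC: 132.97 - 1.80q = 44.10 + 2.59q → q* = 20.2437.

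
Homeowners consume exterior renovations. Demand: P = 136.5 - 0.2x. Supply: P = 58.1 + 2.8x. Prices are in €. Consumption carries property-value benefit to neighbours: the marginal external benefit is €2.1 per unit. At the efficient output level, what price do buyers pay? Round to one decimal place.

P = €131.1

Social marginal benefit = demand + MEB = 138.6 - 0.2x.
Set SMB = MC: 138.6 - 0.2x = 58.1 + 2.8x → x* = 26.8333.
Consumer price on the demand curve at x*: 136.5 − 0.2×26.8333 = 131.1333.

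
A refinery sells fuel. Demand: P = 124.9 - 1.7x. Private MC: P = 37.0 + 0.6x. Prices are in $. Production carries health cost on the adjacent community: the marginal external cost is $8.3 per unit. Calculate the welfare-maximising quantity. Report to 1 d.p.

x* = 34.6

Social marginal cost = private MC + MEC = 45.3 + 0.6x.
Set SMC = demand: 45.3 + 0.6x = 124.9 - 1.7x → x* = 34.6087.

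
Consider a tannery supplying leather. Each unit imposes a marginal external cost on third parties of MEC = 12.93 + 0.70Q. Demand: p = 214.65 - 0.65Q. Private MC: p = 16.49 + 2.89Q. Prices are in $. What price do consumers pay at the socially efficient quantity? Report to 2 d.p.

P = $186.25

Social marginal cost = private MC + MEC = 29.42 + 3.59Q.
Set SMC = demand: 29.42 + 3.59Q = 214.65 - 0.65Q → Q* = 43.6863.
Consumer price on the demand curve at Q*: 214.65 − 0.65×43.6863 = 186.2539.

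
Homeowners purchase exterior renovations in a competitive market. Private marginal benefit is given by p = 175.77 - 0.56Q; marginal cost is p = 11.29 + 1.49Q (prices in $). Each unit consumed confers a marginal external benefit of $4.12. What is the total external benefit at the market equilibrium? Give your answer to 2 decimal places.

$330.56

Market equilibrium (private): 11.29 + 1.49Q = 175.77 - 0.56Q → Q_m = 80.2341.
Total external benefit = MEB × Q_m = 4.12 × 80.2341 = 330.5645.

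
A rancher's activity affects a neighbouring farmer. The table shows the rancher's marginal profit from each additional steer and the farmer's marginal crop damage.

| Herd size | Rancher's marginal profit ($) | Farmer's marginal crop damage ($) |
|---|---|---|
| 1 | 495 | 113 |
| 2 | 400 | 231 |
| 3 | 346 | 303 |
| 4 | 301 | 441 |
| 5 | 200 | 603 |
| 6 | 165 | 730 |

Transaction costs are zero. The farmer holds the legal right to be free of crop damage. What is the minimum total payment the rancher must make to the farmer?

$647

Efficient level: marginal profit ≥ marginal crop damage through level 3, so k* = 3.
With the farmer holding the right, the rancher must at least compensate total damage at k*: 113 + 231 + 303 = 647.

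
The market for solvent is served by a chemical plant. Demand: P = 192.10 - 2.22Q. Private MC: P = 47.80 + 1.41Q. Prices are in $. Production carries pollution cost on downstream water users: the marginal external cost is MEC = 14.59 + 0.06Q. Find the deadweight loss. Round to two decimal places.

Market equilibrium (private): 47.80 + 1.41Q = 192.10 - 2.22Q → Q_m = 39.7521.
Social marginal cost = private MC + MEC = 62.39 + 1.47Q.
Set SMC = demand: 62.39 + 1.47Q = 192.10 - 2.22Q → Q* = 35.1518.
The loss is the area between SMC and demand from Q* to Q_m; with linear curves that's a triangle of height MEC(Q_m).
DWL = ½ × 4.6003 × 16.9751 = 39.0453.

DWL = $39.05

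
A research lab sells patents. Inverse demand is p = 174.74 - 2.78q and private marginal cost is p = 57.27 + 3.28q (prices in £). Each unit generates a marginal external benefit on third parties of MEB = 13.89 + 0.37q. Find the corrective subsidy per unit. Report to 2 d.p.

Social marginal cost = private MC − MEB = 43.38 + 2.91q.
Set SMC = demand: 43.38 + 2.91q = 174.74 - 2.78q → q* = 23.0861.
The Pigouvian subsidy equals MEB at q*: 13.89 + 0.37×23.0861 = 22.4319.

subsidy = £22.43 per unit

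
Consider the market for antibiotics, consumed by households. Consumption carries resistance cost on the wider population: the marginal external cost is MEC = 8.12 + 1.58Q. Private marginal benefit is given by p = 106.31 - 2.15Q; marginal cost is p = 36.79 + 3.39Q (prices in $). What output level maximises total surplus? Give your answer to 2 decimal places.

Q* = 8.62

Social marginal benefit = demand − MEC = 98.19 - 3.73Q.
Set SMB = MC: 98.19 - 3.73Q = 36.79 + 3.39Q → Q* = 8.6236.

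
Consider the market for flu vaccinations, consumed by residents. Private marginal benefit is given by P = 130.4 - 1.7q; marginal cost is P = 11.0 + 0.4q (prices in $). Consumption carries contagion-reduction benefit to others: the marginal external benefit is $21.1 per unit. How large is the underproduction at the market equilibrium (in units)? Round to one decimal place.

Market equilibrium (private): 11.0 + 0.4q = 130.4 - 1.7q → q_m = 56.8571.
Social marginal benefit = demand + MEB = 151.5 - 1.7q.
Set SMB = MC: 151.5 - 1.7q = 11.0 + 0.4q → q* = 66.9048.
Gap = |56.8571 − 66.9048| = 10.0477.

10.0 units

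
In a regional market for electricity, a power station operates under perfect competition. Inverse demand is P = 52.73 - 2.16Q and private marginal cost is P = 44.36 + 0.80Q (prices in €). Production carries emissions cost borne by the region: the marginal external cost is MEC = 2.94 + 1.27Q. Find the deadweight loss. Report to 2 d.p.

Market equilibrium (private): 44.36 + 0.80Q = 52.73 - 2.16Q → Q_m = 2.8277.
Social marginal cost = private MC + MEC = 47.30 + 2.07Q.
Set SMC = demand: 47.30 + 2.07Q = 52.73 - 2.16Q → Q* = 1.2837.
The welfare-loss triangle has base |Q_m − Q*| and height MEC(Q_m) (the vertical gap between SMC and demand is zero at Q* and MEC at Q_m).
DWL = ½ × 1.5440 × 6.5312 = 5.0421.

DWL = €5.04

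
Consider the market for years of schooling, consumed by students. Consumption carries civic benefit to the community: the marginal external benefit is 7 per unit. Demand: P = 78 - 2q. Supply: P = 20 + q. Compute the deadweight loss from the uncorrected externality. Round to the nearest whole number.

Market equilibrium (private): 20 + q = 78 - 2q → q_m = 19.3333.
Social marginal benefit = demand + MEB = 85 - 2q.
Set SMB = MC: 85 - 2q = 20 + q → q* = 21.6667.
The loss is the area between SMB and MC from q* to q_m; with linear curves that's a triangle of height MEB(q_m).
DWL = ½ × 2.3334 × 7.0000 = 8.1669.

DWL = 8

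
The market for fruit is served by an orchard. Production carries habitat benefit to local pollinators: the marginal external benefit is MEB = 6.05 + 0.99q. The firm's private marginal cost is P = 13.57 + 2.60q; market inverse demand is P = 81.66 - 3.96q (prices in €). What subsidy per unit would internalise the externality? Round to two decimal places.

Social marginal cost = private MC − MEB = 7.52 + 1.61q.
Set SMC = demand: 7.52 + 1.61q = 81.66 - 3.96q → q* = 13.3106.
The Pigouvian subsidy equals MEB at q*: 6.05 + 0.99×13.3106 = 19.2275.

subsidy = €19.23 per unit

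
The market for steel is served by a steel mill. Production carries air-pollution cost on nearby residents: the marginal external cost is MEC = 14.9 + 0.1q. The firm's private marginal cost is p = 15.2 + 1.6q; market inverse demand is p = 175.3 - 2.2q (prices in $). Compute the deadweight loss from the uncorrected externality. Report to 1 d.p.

DWL = $46.8

Market equilibrium (private): 15.2 + 1.6q = 175.3 - 2.2q → q_m = 42.1316.
Social marginal cost = private MC + MEC = 30.1 + 1.7q.
Set SMC = demand: 30.1 + 1.7q = 175.3 - 2.2q → q* = 37.2308.
The loss is the area between SMC and demand from q* to q_m; with linear curves that's a triangle of height MEC(q_m).
DWL = ½ × 4.9008 × 19.1132 = 46.8350.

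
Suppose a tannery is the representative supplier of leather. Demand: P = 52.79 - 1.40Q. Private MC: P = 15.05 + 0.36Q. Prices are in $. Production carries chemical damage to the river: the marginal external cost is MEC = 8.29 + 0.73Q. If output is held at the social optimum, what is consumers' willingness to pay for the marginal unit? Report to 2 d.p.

Social marginal cost = private MC + MEC = 23.34 + 1.09Q.
Set SMC = demand: 23.34 + 1.09Q = 52.79 - 1.40Q → Q* = 11.8273.
Consumer price on the demand curve at Q*: 52.79 − 1.40×11.8273 = 36.2318.

P = $36.23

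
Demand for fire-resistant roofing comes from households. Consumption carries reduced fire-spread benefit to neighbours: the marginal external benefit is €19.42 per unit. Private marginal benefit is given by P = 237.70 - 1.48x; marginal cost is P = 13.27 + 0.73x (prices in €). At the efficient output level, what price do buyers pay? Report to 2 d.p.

P = €74.40

Social marginal benefit = demand + MEB = 257.12 - 1.48x.
Set SMB = MC: 257.12 - 1.48x = 13.27 + 0.73x → x* = 110.3394.
Consumer price on the demand curve at x*: 237.70 − 1.48×110.3394 = 74.3977.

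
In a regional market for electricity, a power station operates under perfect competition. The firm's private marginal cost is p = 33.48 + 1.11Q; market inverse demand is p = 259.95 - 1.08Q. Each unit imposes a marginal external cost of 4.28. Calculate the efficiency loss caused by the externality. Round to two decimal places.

Market equilibrium (private): 33.48 + 1.11Q = 259.95 - 1.08Q → Q_m = 103.4110.
Social marginal cost = private MC + MEC = 37.76 + 1.11Q.
Set SMC = demand: 37.76 + 1.11Q = 259.95 - 1.08Q → Q* = 101.4566.
The welfare-loss triangle has base |Q_m − Q*| and height MEC(Q_m) (the vertical gap between SMC and demand is zero at Q* and MEC at Q_m).
DWL = ½ × 1.9544 × 4.2800 = 4.1824.

DWL = 4.18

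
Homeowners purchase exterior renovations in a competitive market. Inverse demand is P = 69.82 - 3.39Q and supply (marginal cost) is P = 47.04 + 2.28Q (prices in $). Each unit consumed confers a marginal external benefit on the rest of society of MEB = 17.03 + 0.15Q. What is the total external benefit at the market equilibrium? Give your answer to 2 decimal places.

Market equilibrium (private): 47.04 + 2.28Q = 69.82 - 3.39Q → Q_m = 4.0176.
Total external benefit = ∫₀^{Q_m} (17.03 + 0.15Q) dQ = 17.03×4.0176 + ½×0.15×4.0176² = 69.6303.

$69.63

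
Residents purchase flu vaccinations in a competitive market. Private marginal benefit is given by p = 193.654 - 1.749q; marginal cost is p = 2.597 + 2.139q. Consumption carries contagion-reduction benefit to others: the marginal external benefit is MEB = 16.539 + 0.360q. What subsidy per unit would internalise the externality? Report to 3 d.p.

Social marginal benefit = demand + MEB = 210.193 - 1.389q.
Set SMB = MC: 210.193 - 1.389q = 2.597 + 2.139q → q* = 58.8424.
The Pigouvian subsidy equals MEB at q*: 16.539 + 0.360×58.8424 = 37.7223.

subsidy = 37.722 per unit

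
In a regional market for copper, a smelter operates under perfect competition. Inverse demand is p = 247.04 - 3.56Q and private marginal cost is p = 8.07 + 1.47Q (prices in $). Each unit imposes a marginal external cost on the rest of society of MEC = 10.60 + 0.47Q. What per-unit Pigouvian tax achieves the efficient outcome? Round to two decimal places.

tax = $30.12 per unit

Social marginal cost = private MC + MEC = 18.67 + 1.94Q.
Set SMC = demand: 18.67 + 1.94Q = 247.04 - 3.56Q → Q* = 41.5218.
The Pigouvian tax equals MEC at Q*: 10.60 + 0.47×41.5218 = 30.1152.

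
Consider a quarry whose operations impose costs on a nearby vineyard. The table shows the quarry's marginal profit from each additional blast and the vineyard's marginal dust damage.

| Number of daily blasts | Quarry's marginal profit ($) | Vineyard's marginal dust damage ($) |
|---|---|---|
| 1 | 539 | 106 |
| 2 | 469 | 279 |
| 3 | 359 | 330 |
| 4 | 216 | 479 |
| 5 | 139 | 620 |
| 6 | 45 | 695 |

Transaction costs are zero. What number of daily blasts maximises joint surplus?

3

Bargaining reaches the level where marginal profit last exceeds marginal dust damage.
That holds through level 3 (359 ≥ 330) but not at 4 (216 < 479).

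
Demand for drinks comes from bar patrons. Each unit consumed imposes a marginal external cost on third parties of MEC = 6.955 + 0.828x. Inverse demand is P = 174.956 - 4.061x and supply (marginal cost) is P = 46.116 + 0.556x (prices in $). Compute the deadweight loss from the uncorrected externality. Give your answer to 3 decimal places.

DWL = $82.980

Market equilibrium (private): 46.116 + 0.556x = 174.956 - 4.061x → x_m = 27.9056.
Social marginal benefit = demand − MEC = 168.001 - 4.889x.
Set SMB = MC: 168.001 - 4.889x = 46.116 + 0.556x → x* = 22.3848.
Height of the DWL triangle at x_m is MC(x_m) − SMB(x_m) = MEC(x_m) = 30.0608.
DWL = ½ × 5.5208 × 30.0608 = 82.9798.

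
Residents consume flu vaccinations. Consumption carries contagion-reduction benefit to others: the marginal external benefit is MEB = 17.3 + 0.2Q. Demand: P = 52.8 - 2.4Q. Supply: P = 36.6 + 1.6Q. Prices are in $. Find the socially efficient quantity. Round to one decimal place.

Social marginal benefit = demand + MEB = 70.1 - 2.2Q.
Set SMB = MC: 70.1 - 2.2Q = 36.6 + 1.6Q → Q* = 8.8158.

Q* = 8.8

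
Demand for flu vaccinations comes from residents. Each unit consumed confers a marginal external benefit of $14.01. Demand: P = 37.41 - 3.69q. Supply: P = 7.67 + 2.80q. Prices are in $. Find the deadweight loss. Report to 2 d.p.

DWL = $15.12

Market equilibrium (private): 7.67 + 2.80q = 37.41 - 3.69q → q_m = 4.5824.
Social marginal benefit = demand + MEB = 51.42 - 3.69q.
Set SMB = MC: 51.42 - 3.69q = 7.67 + 2.80q → q* = 6.7411.
The loss is the area between SMB and MC from q* to q_m; with linear curves that's a triangle of height MEB(q_m).
DWL = ½ × 2.1587 × 14.0100 = 15.1217.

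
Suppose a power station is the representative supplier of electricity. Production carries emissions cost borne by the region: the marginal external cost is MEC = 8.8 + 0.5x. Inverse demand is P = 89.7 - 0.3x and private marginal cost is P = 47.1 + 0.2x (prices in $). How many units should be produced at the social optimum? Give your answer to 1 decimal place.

x* = 33.8

Social marginal cost = private MC + MEC = 55.9 + 0.7x.
Set SMC = demand: 55.9 + 0.7x = 89.7 - 0.3x → x* = 33.8000.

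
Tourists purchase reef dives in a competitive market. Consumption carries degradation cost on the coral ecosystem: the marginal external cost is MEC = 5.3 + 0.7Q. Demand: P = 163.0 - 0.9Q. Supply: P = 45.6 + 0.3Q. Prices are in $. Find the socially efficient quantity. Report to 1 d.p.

Social marginal benefit = demand − MEC = 157.7 - 1.6Q.
Set SMB = MC: 157.7 - 1.6Q = 45.6 + 0.3Q → Q* = 59.0000.

Q* = 59.0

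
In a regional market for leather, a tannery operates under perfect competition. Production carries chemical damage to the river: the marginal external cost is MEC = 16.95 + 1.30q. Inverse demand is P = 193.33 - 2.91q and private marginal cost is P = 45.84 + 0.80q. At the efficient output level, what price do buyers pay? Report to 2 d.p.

Social marginal cost = private MC + MEC = 62.79 + 2.10q.
Set SMC = demand: 62.79 + 2.10q = 193.33 - 2.91q → q* = 26.0559.
Consumer price on the demand curve at q*: 193.33 − 2.91×26.0559 = 117.5073.

P = 117.51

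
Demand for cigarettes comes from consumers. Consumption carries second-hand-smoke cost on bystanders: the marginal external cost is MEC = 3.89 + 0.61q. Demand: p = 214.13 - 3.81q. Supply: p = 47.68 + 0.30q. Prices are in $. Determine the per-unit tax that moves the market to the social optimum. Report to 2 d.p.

tax = $24.90 per unit

Social marginal benefit = demand − MEC = 210.24 - 4.42q.
Set SMB = MC: 210.24 - 4.42q = 47.68 + 0.30q → q* = 34.4407.
The Pigouvian tax equals MEC at q*: 3.89 + 0.61×34.4407 = 24.8988.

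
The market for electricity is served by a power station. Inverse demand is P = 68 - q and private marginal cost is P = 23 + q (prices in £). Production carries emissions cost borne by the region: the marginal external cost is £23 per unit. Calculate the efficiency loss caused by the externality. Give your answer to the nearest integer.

DWL = £132

Market equilibrium (private): 23 + q = 68 - q → q_m = 22.5000.
Social marginal cost = private MC + MEC = 46 + q.
Set SMC = demand: 46 + q = 68 - q → q* = 11.0000.
The loss is the area between SMC and demand from q* to q_m; with linear curves that's a triangle of height MEC(q_m).
DWL = ½ × 11.5000 × 23.0000 = 132.2500.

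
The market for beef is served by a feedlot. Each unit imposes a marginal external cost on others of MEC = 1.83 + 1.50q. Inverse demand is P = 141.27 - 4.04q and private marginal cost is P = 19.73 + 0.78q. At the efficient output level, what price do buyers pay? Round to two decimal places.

P = 64.75

Social marginal cost = private MC + MEC = 21.56 + 2.28q.
Set SMC = demand: 21.56 + 2.28q = 141.27 - 4.04q → q* = 18.9415.
Consumer price on the demand curve at q*: 141.27 − 4.04×18.9415 = 64.7463.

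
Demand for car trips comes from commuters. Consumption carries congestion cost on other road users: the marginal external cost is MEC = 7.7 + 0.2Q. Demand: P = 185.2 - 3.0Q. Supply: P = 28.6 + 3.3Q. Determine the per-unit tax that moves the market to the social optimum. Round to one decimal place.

tax = 12.3 per unit

Social marginal benefit = demand − MEC = 177.5 - 3.2Q.
Set SMB = MC: 177.5 - 3.2Q = 28.6 + 3.3Q → Q* = 22.9077.
The Pigouvian tax equals MEC at Q*: 7.7 + 0.2×22.9077 = 12.2815.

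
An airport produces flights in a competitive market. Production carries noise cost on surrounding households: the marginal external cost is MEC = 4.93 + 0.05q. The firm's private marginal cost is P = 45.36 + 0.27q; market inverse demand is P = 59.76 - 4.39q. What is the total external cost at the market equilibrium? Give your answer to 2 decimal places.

15.47

Market equilibrium (private): 45.36 + 0.27q = 59.76 - 4.39q → q_m = 3.0901.
Total external cost = ∫₀^{q_m} (4.93 + 0.05q) dq = 4.93×3.0901 + ½×0.05×3.0901² = 15.4729.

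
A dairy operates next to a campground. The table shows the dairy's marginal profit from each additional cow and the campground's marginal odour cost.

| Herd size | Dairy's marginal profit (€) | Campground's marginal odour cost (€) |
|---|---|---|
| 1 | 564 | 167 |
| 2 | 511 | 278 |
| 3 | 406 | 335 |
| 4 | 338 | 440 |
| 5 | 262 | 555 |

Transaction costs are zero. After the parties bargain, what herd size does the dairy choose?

3

Bargaining reaches the level where marginal profit last exceeds marginal odour cost.
That holds through level 3 (406 ≥ 335) but not at 4 (338 < 440).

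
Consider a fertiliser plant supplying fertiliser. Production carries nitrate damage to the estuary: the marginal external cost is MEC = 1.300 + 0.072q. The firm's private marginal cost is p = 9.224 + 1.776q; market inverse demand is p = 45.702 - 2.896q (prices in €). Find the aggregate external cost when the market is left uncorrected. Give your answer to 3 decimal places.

Market equilibrium (private): 9.224 + 1.776q = 45.702 - 2.896q → q_m = 7.8078.
Total external cost = ∫₀^{q_m} (1.300 + 0.072q) dq = 1.300×7.8078 + ½×0.072×7.8078² = 12.3448.

€12.345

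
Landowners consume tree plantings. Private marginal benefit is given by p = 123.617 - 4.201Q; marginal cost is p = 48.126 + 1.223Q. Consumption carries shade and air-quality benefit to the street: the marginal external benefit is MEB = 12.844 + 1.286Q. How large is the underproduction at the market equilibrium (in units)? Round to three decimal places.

Market equilibrium (private): 48.126 + 1.223Q = 123.617 - 4.201Q → Q_m = 13.9180.
Social marginal benefit = demand + MEB = 136.461 - 2.915Q.
Set SMB = MC: 136.461 - 2.915Q = 48.126 + 1.223Q → Q* = 21.3473.
Gap = |13.9180 − 21.3473| = 7.4293.

7.429 units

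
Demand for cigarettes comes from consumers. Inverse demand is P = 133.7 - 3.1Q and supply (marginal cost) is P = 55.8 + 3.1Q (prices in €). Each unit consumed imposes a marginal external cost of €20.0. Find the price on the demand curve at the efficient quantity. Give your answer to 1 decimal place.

P = €104.8

Social marginal benefit = demand − MEC = 113.7 - 3.1Q.
Set SMB = MC: 113.7 - 3.1Q = 55.8 + 3.1Q → Q* = 9.3387.
Consumer price on the demand curve at Q*: 133.7 − 3.1×9.3387 = 104.7500.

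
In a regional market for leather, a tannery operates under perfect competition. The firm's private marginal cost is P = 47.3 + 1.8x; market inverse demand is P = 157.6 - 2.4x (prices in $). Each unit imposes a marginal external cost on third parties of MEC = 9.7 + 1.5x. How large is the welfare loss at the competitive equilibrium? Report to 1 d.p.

Market equilibrium (private): 47.3 + 1.8x = 157.6 - 2.4x → x_m = 26.2619.
Social marginal cost = private MC + MEC = 57.0 + 3.3x.
Set SMC = demand: 57.0 + 3.3x = 157.6 - 2.4x → x* = 17.6491.
Between x* and x_m the wedge SMC − demand runs linearly from 0 to MEC(x_m), so the loss is a triangle.
DWL = ½ × 8.6128 × 49.0929 = 211.4137.

DWL = $211.4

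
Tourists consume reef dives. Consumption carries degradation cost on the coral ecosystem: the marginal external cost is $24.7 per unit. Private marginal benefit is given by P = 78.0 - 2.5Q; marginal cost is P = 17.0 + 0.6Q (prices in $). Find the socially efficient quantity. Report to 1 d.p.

Social marginal benefit = demand − MEC = 53.3 - 2.5Q.
Set SMB = MC: 53.3 - 2.5Q = 17.0 + 0.6Q → Q* = 11.7097.

Q* = 11.7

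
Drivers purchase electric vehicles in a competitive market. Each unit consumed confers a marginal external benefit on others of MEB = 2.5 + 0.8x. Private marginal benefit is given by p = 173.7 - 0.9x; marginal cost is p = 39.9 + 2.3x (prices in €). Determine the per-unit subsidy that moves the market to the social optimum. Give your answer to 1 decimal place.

Social marginal benefit = demand + MEB = 176.2 - 0.1x.
Set SMB = MC: 176.2 - 0.1x = 39.9 + 2.3x → x* = 56.7917.
The Pigouvian subsidy equals MEB at x*: 2.5 + 0.8×56.7917 = 47.9334.

subsidy = €47.9 per unit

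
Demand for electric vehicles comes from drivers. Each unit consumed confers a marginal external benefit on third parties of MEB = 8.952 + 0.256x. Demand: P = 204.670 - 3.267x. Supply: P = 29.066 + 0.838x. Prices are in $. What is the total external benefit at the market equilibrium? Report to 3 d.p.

$617.185

Market equilibrium (private): 29.066 + 0.838x = 204.670 - 3.267x → x_m = 42.7781.
Total external benefit = ∫₀^{x_m} (8.952 + 0.256x) dx = 8.952×42.7781 + ½×0.256×42.7781² = 617.1852.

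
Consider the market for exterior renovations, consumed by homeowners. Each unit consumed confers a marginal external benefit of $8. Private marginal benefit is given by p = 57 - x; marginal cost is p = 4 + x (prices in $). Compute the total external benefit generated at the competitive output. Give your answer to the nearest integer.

Market equilibrium (private): 4 + x = 57 - x → x_m = 26.5000.
Total external benefit = MEB × x_m = 8 × 26.5000 = 212.0000.

$212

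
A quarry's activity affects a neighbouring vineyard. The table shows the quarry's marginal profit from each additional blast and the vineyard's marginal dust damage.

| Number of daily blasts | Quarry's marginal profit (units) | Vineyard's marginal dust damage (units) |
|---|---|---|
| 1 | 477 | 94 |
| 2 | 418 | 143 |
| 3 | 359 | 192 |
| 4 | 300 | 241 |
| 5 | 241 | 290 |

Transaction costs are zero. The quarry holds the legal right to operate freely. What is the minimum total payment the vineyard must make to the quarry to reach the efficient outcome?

241

Left alone the quarry would choose level 5 (marginal profit stays positive).
Efficient level: k* = 4 (marginal profit ≥ marginal dust damage through 4).
The vineyard must at least cover the quarry's forgone profit from cutting 5→4: 241 = 241.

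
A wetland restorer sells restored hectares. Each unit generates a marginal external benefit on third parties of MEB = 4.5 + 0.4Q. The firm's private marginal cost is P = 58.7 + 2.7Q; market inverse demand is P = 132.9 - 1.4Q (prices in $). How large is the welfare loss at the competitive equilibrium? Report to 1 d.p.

DWL = $18.6

Market equilibrium (private): 58.7 + 2.7Q = 132.9 - 1.4Q → Q_m = 18.0976.
Social marginal cost = private MC − MEB = 54.2 + 2.3Q.
Set SMC = demand: 54.2 + 2.3Q = 132.9 - 1.4Q → Q* = 21.2703.
Height of the DWL triangle at Q_m is demand(Q_m) − SMC(Q_m) = MEB(Q_m) = 11.7390.
DWL = ½ × 3.1727 × 11.7390 = 18.6222.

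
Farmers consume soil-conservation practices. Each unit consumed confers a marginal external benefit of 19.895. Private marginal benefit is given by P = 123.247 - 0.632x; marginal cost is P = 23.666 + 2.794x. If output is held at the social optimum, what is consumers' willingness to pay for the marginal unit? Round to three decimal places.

Social marginal benefit = demand + MEB = 143.142 - 0.632x.
Set SMB = MC: 143.142 - 0.632x = 23.666 + 2.794x → x* = 34.8733.
Consumer price on the demand curve at x*: 123.247 − 0.632×34.8733 = 101.2071.

P = 101.207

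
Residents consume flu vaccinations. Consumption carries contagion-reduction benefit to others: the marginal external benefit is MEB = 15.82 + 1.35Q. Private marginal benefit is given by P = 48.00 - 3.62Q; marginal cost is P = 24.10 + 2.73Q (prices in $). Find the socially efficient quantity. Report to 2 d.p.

Social marginal benefit = demand + MEB = 63.82 - 2.27Q.
Set SMB = MC: 63.82 - 2.27Q = 24.10 + 2.73Q → Q* = 7.9440.

Q* = 7.94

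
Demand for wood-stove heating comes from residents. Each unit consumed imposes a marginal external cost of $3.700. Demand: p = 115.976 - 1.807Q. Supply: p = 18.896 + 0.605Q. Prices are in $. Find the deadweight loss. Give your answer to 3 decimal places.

Market equilibrium (private): 18.896 + 0.605Q = 115.976 - 1.807Q → Q_m = 40.2488.
Social marginal benefit = demand − MEC = 112.276 - 1.807Q.
Set SMB = MC: 112.276 - 1.807Q = 18.896 + 0.605Q → Q* = 38.7148.
Between Q* and Q_m the wedge MC − SMB runs linearly from 0 to MEC(Q_m), so the loss is a triangle.
DWL = ½ × 1.5340 × 3.7000 = 2.8379.

DWL = $2.838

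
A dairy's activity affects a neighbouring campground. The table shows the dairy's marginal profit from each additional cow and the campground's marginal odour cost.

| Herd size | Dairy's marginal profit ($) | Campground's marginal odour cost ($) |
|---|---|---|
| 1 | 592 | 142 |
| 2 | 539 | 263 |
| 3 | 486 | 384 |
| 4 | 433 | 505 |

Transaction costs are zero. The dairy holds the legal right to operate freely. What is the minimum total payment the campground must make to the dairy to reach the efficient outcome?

Left alone the dairy would choose level 4 (marginal profit stays positive).
Efficient level: k* = 3 (marginal profit ≥ marginal odour cost through 3).
The campground must at least cover the dairy's forgone profit from cutting 4→3: 433 = 433.

$433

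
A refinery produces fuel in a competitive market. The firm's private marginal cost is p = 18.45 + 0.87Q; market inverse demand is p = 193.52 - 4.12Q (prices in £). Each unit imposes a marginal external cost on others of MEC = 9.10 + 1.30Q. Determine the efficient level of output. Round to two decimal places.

Q* = 26.39

Social marginal cost = private MC + MEC = 27.55 + 2.17Q.
Set SMC = demand: 27.55 + 2.17Q = 193.52 - 4.12Q → Q* = 26.3863.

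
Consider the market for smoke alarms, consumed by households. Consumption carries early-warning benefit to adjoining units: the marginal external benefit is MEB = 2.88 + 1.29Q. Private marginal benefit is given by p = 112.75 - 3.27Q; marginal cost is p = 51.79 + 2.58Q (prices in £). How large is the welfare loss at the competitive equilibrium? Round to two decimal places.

DWL = £29.21

Market equilibrium (private): 51.79 + 2.58Q = 112.75 - 3.27Q → Q_m = 10.4205.
Social marginal benefit = demand + MEB = 115.63 - 1.98Q.
Set SMB = MC: 115.63 - 1.98Q = 51.79 + 2.58Q → Q* = 14.0000.
The loss is the area between SMB and MC from Q* to Q_m; with linear curves that's a triangle of height MEB(Q_m).
DWL = ½ × 3.5795 × 16.3225 = 29.2132.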